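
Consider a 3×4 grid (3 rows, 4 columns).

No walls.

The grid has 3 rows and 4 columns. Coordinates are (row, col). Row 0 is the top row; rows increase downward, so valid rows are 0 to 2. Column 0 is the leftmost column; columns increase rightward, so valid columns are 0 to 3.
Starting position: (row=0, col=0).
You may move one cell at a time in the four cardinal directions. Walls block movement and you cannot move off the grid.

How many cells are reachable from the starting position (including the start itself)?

BFS flood-fill from (row=0, col=0):
  Distance 0: (row=0, col=0)
  Distance 1: (row=0, col=1), (row=1, col=0)
  Distance 2: (row=0, col=2), (row=1, col=1), (row=2, col=0)
  Distance 3: (row=0, col=3), (row=1, col=2), (row=2, col=1)
  Distance 4: (row=1, col=3), (row=2, col=2)
  Distance 5: (row=2, col=3)
Total reachable: 12 (grid has 12 open cells total)

Answer: Reachable cells: 12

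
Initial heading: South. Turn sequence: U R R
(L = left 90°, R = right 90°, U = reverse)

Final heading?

Start: South
  U (U-turn (180°)) -> North
  R (right (90° clockwise)) -> East
  R (right (90° clockwise)) -> South
Final: South

Answer: Final heading: South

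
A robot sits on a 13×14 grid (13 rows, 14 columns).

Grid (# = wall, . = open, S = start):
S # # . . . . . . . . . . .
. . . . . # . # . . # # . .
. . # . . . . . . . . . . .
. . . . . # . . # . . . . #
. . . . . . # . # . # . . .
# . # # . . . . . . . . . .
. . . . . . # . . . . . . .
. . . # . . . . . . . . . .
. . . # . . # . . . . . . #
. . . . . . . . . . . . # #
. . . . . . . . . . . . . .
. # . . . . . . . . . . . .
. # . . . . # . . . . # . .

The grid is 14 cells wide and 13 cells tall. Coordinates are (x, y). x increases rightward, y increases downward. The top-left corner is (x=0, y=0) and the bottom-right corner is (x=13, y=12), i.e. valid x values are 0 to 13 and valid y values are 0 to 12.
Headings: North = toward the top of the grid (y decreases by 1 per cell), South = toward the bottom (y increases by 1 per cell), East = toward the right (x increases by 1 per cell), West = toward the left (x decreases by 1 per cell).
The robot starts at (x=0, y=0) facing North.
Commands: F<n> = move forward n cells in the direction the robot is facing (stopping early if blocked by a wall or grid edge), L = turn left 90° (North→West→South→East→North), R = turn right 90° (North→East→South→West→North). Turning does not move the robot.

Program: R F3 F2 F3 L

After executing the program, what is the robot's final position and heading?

Start: (x=0, y=0), facing North
  R: turn right, now facing East
  F3: move forward 0/3 (blocked), now at (x=0, y=0)
  F2: move forward 0/2 (blocked), now at (x=0, y=0)
  F3: move forward 0/3 (blocked), now at (x=0, y=0)
  L: turn left, now facing North
Final: (x=0, y=0), facing North

Answer: Final position: (x=0, y=0), facing North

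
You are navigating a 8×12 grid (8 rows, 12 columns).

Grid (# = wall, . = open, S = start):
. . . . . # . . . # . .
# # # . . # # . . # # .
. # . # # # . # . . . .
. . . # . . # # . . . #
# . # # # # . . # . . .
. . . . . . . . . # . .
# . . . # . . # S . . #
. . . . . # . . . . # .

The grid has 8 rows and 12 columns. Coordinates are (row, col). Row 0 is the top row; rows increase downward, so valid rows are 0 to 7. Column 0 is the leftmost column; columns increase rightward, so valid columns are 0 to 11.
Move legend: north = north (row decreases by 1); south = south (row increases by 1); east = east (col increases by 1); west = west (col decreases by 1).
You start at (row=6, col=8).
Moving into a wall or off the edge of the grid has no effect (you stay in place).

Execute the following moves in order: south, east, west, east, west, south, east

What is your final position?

Start: (row=6, col=8)
  south (south): (row=6, col=8) -> (row=7, col=8)
  east (east): (row=7, col=8) -> (row=7, col=9)
  west (west): (row=7, col=9) -> (row=7, col=8)
  east (east): (row=7, col=8) -> (row=7, col=9)
  west (west): (row=7, col=9) -> (row=7, col=8)
  south (south): blocked, stay at (row=7, col=8)
  east (east): (row=7, col=8) -> (row=7, col=9)
Final: (row=7, col=9)

Answer: Final position: (row=7, col=9)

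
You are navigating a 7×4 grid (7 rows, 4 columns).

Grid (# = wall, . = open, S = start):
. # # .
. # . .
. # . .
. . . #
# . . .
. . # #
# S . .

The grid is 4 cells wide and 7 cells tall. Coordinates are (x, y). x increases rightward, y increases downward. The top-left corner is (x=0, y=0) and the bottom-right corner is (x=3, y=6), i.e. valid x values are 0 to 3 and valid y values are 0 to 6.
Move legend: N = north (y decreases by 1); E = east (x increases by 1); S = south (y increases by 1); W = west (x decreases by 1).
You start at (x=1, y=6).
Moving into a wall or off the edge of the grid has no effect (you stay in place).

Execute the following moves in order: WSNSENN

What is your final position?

Answer: Final position: (x=2, y=6)

Derivation:
Start: (x=1, y=6)
  W (west): blocked, stay at (x=1, y=6)
  S (south): blocked, stay at (x=1, y=6)
  N (north): (x=1, y=6) -> (x=1, y=5)
  S (south): (x=1, y=5) -> (x=1, y=6)
  E (east): (x=1, y=6) -> (x=2, y=6)
  N (north): blocked, stay at (x=2, y=6)
  N (north): blocked, stay at (x=2, y=6)
Final: (x=2, y=6)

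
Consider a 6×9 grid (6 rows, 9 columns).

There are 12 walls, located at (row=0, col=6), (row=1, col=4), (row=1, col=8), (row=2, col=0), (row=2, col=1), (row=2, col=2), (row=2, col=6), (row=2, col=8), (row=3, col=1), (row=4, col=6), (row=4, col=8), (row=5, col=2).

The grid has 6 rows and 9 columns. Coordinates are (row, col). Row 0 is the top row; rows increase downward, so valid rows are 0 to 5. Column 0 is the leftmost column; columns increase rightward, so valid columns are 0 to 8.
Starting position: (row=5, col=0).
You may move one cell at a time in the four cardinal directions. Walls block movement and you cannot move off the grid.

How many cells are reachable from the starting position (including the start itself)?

BFS flood-fill from (row=5, col=0):
  Distance 0: (row=5, col=0)
  Distance 1: (row=4, col=0), (row=5, col=1)
  Distance 2: (row=3, col=0), (row=4, col=1)
  Distance 3: (row=4, col=2)
  Distance 4: (row=3, col=2), (row=4, col=3)
  Distance 5: (row=3, col=3), (row=4, col=4), (row=5, col=3)
  Distance 6: (row=2, col=3), (row=3, col=4), (row=4, col=5), (row=5, col=4)
  Distance 7: (row=1, col=3), (row=2, col=4), (row=3, col=5), (row=5, col=5)
  Distance 8: (row=0, col=3), (row=1, col=2), (row=2, col=5), (row=3, col=6), (row=5, col=6)
  Distance 9: (row=0, col=2), (row=0, col=4), (row=1, col=1), (row=1, col=5), (row=3, col=7), (row=5, col=7)
  Distance 10: (row=0, col=1), (row=0, col=5), (row=1, col=0), (row=1, col=6), (row=2, col=7), (row=3, col=8), (row=4, col=7), (row=5, col=8)
  Distance 11: (row=0, col=0), (row=1, col=7)
  Distance 12: (row=0, col=7)
  Distance 13: (row=0, col=8)
Total reachable: 42 (grid has 42 open cells total)

Answer: Reachable cells: 42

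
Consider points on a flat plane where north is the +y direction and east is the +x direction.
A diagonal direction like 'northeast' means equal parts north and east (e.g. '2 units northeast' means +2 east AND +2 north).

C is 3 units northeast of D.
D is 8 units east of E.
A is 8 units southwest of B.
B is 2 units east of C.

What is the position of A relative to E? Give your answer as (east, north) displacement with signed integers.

Place E at the origin (east=0, north=0).
  D is 8 units east of E: delta (east=+8, north=+0); D at (east=8, north=0).
  C is 3 units northeast of D: delta (east=+3, north=+3); C at (east=11, north=3).
  B is 2 units east of C: delta (east=+2, north=+0); B at (east=13, north=3).
  A is 8 units southwest of B: delta (east=-8, north=-8); A at (east=5, north=-5).
Therefore A relative to E: (east=5, north=-5).

Answer: A is at (east=5, north=-5) relative to E.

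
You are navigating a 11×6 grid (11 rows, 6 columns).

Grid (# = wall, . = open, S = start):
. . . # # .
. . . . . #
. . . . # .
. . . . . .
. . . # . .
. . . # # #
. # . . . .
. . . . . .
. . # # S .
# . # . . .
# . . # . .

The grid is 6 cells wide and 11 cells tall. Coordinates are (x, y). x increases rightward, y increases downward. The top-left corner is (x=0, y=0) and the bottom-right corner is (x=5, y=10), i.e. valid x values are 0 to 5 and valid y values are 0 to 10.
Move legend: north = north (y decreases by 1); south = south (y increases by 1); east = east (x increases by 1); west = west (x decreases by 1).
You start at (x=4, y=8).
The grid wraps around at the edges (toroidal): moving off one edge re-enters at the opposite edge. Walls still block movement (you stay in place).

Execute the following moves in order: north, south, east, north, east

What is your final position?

Start: (x=4, y=8)
  north (north): (x=4, y=8) -> (x=4, y=7)
  south (south): (x=4, y=7) -> (x=4, y=8)
  east (east): (x=4, y=8) -> (x=5, y=8)
  north (north): (x=5, y=8) -> (x=5, y=7)
  east (east): (x=5, y=7) -> (x=0, y=7)
Final: (x=0, y=7)

Answer: Final position: (x=0, y=7)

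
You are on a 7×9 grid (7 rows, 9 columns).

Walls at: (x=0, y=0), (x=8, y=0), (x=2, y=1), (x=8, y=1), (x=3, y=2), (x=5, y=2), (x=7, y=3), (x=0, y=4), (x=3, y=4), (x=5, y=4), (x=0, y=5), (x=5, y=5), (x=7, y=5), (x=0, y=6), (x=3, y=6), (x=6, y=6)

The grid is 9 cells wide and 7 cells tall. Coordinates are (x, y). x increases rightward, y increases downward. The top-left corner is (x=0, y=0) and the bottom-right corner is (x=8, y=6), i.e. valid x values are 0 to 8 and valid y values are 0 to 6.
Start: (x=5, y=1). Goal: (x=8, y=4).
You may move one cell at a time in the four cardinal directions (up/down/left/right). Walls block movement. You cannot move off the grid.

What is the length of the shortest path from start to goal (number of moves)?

Answer: Shortest path length: 6

Derivation:
BFS from (x=5, y=1) until reaching (x=8, y=4):
  Distance 0: (x=5, y=1)
  Distance 1: (x=5, y=0), (x=4, y=1), (x=6, y=1)
  Distance 2: (x=4, y=0), (x=6, y=0), (x=3, y=1), (x=7, y=1), (x=4, y=2), (x=6, y=2)
  Distance 3: (x=3, y=0), (x=7, y=0), (x=7, y=2), (x=4, y=3), (x=6, y=3)
  Distance 4: (x=2, y=0), (x=8, y=2), (x=3, y=3), (x=5, y=3), (x=4, y=4), (x=6, y=4)
  Distance 5: (x=1, y=0), (x=2, y=3), (x=8, y=3), (x=7, y=4), (x=4, y=5), (x=6, y=5)
  Distance 6: (x=1, y=1), (x=2, y=2), (x=1, y=3), (x=2, y=4), (x=8, y=4), (x=3, y=5), (x=4, y=6)  <- goal reached here
One shortest path (6 moves): (x=5, y=1) -> (x=6, y=1) -> (x=7, y=1) -> (x=7, y=2) -> (x=8, y=2) -> (x=8, y=3) -> (x=8, y=4)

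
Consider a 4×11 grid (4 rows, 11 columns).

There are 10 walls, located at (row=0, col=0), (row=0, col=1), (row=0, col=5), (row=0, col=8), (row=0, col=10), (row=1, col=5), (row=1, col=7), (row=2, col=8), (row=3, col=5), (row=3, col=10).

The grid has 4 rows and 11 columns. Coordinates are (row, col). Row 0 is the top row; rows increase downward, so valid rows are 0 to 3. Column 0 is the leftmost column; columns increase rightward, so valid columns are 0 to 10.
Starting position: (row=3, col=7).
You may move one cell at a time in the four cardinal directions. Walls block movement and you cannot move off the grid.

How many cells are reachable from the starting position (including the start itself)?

Answer: Reachable cells: 34

Derivation:
BFS flood-fill from (row=3, col=7):
  Distance 0: (row=3, col=7)
  Distance 1: (row=2, col=7), (row=3, col=6), (row=3, col=8)
  Distance 2: (row=2, col=6), (row=3, col=9)
  Distance 3: (row=1, col=6), (row=2, col=5), (row=2, col=9)
  Distance 4: (row=0, col=6), (row=1, col=9), (row=2, col=4), (row=2, col=10)
  Distance 5: (row=0, col=7), (row=0, col=9), (row=1, col=4), (row=1, col=8), (row=1, col=10), (row=2, col=3), (row=3, col=4)
  Distance 6: (row=0, col=4), (row=1, col=3), (row=2, col=2), (row=3, col=3)
  Distance 7: (row=0, col=3), (row=1, col=2), (row=2, col=1), (row=3, col=2)
  Distance 8: (row=0, col=2), (row=1, col=1), (row=2, col=0), (row=3, col=1)
  Distance 9: (row=1, col=0), (row=3, col=0)
Total reachable: 34 (grid has 34 open cells total)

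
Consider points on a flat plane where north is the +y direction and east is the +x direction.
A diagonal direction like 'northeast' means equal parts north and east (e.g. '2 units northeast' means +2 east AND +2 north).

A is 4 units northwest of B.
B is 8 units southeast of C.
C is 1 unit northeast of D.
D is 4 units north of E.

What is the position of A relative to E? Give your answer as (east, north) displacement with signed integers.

Place E at the origin (east=0, north=0).
  D is 4 units north of E: delta (east=+0, north=+4); D at (east=0, north=4).
  C is 1 unit northeast of D: delta (east=+1, north=+1); C at (east=1, north=5).
  B is 8 units southeast of C: delta (east=+8, north=-8); B at (east=9, north=-3).
  A is 4 units northwest of B: delta (east=-4, north=+4); A at (east=5, north=1).
Therefore A relative to E: (east=5, north=1).

Answer: A is at (east=5, north=1) relative to E.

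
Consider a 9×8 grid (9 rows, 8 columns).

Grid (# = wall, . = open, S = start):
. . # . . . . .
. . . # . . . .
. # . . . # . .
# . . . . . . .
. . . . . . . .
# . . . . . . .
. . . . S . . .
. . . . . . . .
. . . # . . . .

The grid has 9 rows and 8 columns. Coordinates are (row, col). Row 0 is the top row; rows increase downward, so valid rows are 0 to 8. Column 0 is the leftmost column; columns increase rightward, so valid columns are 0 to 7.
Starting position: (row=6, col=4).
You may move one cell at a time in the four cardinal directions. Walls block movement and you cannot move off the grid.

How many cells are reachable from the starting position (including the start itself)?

BFS flood-fill from (row=6, col=4):
  Distance 0: (row=6, col=4)
  Distance 1: (row=5, col=4), (row=6, col=3), (row=6, col=5), (row=7, col=4)
  Distance 2: (row=4, col=4), (row=5, col=3), (row=5, col=5), (row=6, col=2), (row=6, col=6), (row=7, col=3), (row=7, col=5), (row=8, col=4)
  Distance 3: (row=3, col=4), (row=4, col=3), (row=4, col=5), (row=5, col=2), (row=5, col=6), (row=6, col=1), (row=6, col=7), (row=7, col=2), (row=7, col=6), (row=8, col=5)
  Distance 4: (row=2, col=4), (row=3, col=3), (row=3, col=5), (row=4, col=2), (row=4, col=6), (row=5, col=1), (row=5, col=7), (row=6, col=0), (row=7, col=1), (row=7, col=7), (row=8, col=2), (row=8, col=6)
  Distance 5: (row=1, col=4), (row=2, col=3), (row=3, col=2), (row=3, col=6), (row=4, col=1), (row=4, col=7), (row=7, col=0), (row=8, col=1), (row=8, col=7)
  Distance 6: (row=0, col=4), (row=1, col=5), (row=2, col=2), (row=2, col=6), (row=3, col=1), (row=3, col=7), (row=4, col=0), (row=8, col=0)
  Distance 7: (row=0, col=3), (row=0, col=5), (row=1, col=2), (row=1, col=6), (row=2, col=7)
  Distance 8: (row=0, col=6), (row=1, col=1), (row=1, col=7)
  Distance 9: (row=0, col=1), (row=0, col=7), (row=1, col=0)
  Distance 10: (row=0, col=0), (row=2, col=0)
Total reachable: 65 (grid has 65 open cells total)

Answer: Reachable cells: 65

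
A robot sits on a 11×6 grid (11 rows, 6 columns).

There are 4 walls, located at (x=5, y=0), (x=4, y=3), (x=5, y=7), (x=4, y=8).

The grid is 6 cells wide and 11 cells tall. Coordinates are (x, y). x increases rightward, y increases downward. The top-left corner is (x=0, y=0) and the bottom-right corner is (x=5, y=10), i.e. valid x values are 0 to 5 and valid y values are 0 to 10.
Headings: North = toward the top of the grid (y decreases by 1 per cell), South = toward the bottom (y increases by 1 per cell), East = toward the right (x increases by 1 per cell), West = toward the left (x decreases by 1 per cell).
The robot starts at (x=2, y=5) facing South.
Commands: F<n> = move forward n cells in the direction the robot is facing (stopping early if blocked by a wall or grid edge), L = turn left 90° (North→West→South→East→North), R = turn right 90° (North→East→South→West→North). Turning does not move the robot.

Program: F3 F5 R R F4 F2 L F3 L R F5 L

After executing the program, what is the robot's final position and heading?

Start: (x=2, y=5), facing South
  F3: move forward 3, now at (x=2, y=8)
  F5: move forward 2/5 (blocked), now at (x=2, y=10)
  R: turn right, now facing West
  R: turn right, now facing North
  F4: move forward 4, now at (x=2, y=6)
  F2: move forward 2, now at (x=2, y=4)
  L: turn left, now facing West
  F3: move forward 2/3 (blocked), now at (x=0, y=4)
  L: turn left, now facing South
  R: turn right, now facing West
  F5: move forward 0/5 (blocked), now at (x=0, y=4)
  L: turn left, now facing South
Final: (x=0, y=4), facing South

Answer: Final position: (x=0, y=4), facing South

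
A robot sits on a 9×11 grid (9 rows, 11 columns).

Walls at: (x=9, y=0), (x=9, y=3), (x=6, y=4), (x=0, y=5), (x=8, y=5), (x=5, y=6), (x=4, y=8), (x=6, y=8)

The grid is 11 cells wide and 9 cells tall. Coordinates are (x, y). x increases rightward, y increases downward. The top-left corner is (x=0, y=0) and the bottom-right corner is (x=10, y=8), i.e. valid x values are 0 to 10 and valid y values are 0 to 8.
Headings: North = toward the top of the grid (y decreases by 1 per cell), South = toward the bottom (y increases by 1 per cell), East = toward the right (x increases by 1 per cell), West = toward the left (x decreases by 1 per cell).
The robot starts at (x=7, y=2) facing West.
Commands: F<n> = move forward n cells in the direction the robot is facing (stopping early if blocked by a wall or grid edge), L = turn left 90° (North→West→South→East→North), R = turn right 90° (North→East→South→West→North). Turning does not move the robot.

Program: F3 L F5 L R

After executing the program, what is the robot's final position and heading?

Answer: Final position: (x=4, y=7), facing South

Derivation:
Start: (x=7, y=2), facing West
  F3: move forward 3, now at (x=4, y=2)
  L: turn left, now facing South
  F5: move forward 5, now at (x=4, y=7)
  L: turn left, now facing East
  R: turn right, now facing South
Final: (x=4, y=7), facing South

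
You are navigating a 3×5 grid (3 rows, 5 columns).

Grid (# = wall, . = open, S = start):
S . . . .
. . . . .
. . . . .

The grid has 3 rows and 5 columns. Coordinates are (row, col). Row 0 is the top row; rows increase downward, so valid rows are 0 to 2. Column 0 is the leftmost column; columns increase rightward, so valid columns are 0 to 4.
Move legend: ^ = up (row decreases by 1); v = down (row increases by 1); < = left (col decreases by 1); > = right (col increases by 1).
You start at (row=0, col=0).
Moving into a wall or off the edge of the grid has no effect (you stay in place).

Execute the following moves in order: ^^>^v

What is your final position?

Start: (row=0, col=0)
  ^ (up): blocked, stay at (row=0, col=0)
  ^ (up): blocked, stay at (row=0, col=0)
  > (right): (row=0, col=0) -> (row=0, col=1)
  ^ (up): blocked, stay at (row=0, col=1)
  v (down): (row=0, col=1) -> (row=1, col=1)
Final: (row=1, col=1)

Answer: Final position: (row=1, col=1)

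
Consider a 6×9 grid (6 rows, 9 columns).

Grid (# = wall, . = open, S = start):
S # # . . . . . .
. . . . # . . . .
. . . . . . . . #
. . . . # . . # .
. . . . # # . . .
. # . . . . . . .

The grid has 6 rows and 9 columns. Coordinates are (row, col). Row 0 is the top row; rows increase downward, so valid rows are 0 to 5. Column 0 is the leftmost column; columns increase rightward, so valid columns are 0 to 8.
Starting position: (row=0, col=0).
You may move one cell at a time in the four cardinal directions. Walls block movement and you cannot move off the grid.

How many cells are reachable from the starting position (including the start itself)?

BFS flood-fill from (row=0, col=0):
  Distance 0: (row=0, col=0)
  Distance 1: (row=1, col=0)
  Distance 2: (row=1, col=1), (row=2, col=0)
  Distance 3: (row=1, col=2), (row=2, col=1), (row=3, col=0)
  Distance 4: (row=1, col=3), (row=2, col=2), (row=3, col=1), (row=4, col=0)
  Distance 5: (row=0, col=3), (row=2, col=3), (row=3, col=2), (row=4, col=1), (row=5, col=0)
  Distance 6: (row=0, col=4), (row=2, col=4), (row=3, col=3), (row=4, col=2)
  Distance 7: (row=0, col=5), (row=2, col=5), (row=4, col=3), (row=5, col=2)
  Distance 8: (row=0, col=6), (row=1, col=5), (row=2, col=6), (row=3, col=5), (row=5, col=3)
  Distance 9: (row=0, col=7), (row=1, col=6), (row=2, col=7), (row=3, col=6), (row=5, col=4)
  Distance 10: (row=0, col=8), (row=1, col=7), (row=4, col=6), (row=5, col=5)
  Distance 11: (row=1, col=8), (row=4, col=7), (row=5, col=6)
  Distance 12: (row=4, col=8), (row=5, col=7)
  Distance 13: (row=3, col=8), (row=5, col=8)
Total reachable: 45 (grid has 45 open cells total)

Answer: Reachable cells: 45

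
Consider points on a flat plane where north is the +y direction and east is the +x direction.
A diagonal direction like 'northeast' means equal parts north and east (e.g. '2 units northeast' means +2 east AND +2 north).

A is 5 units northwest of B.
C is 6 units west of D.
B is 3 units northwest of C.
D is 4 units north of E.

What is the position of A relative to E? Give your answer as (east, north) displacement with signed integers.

Place E at the origin (east=0, north=0).
  D is 4 units north of E: delta (east=+0, north=+4); D at (east=0, north=4).
  C is 6 units west of D: delta (east=-6, north=+0); C at (east=-6, north=4).
  B is 3 units northwest of C: delta (east=-3, north=+3); B at (east=-9, north=7).
  A is 5 units northwest of B: delta (east=-5, north=+5); A at (east=-14, north=12).
Therefore A relative to E: (east=-14, north=12).

Answer: A is at (east=-14, north=12) relative to E.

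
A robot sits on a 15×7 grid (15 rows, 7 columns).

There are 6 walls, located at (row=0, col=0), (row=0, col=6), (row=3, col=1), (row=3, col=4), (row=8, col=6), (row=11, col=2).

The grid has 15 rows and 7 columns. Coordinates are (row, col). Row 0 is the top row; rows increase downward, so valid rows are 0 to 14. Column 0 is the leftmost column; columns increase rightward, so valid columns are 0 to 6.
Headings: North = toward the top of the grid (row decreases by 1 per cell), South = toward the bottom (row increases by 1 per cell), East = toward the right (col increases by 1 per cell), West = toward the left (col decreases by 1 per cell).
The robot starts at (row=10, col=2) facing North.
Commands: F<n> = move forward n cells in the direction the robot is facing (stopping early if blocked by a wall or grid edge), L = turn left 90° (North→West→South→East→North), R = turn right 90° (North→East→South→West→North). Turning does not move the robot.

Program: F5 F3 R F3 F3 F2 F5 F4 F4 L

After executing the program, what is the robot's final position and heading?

Start: (row=10, col=2), facing North
  F5: move forward 5, now at (row=5, col=2)
  F3: move forward 3, now at (row=2, col=2)
  R: turn right, now facing East
  F3: move forward 3, now at (row=2, col=5)
  F3: move forward 1/3 (blocked), now at (row=2, col=6)
  F2: move forward 0/2 (blocked), now at (row=2, col=6)
  F5: move forward 0/5 (blocked), now at (row=2, col=6)
  F4: move forward 0/4 (blocked), now at (row=2, col=6)
  F4: move forward 0/4 (blocked), now at (row=2, col=6)
  L: turn left, now facing North
Final: (row=2, col=6), facing North

Answer: Final position: (row=2, col=6), facing North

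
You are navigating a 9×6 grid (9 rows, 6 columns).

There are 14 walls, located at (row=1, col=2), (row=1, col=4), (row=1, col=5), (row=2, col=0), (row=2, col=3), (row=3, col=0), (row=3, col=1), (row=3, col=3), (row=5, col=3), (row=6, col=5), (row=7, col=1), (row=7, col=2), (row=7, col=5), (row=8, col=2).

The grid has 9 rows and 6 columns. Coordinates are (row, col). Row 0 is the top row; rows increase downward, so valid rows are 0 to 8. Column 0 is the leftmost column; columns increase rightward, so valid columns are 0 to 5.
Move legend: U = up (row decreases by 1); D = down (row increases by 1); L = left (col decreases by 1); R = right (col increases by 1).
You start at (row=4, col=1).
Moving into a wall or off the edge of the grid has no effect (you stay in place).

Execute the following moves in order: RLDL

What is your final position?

Start: (row=4, col=1)
  R (right): (row=4, col=1) -> (row=4, col=2)
  L (left): (row=4, col=2) -> (row=4, col=1)
  D (down): (row=4, col=1) -> (row=5, col=1)
  L (left): (row=5, col=1) -> (row=5, col=0)
Final: (row=5, col=0)

Answer: Final position: (row=5, col=0)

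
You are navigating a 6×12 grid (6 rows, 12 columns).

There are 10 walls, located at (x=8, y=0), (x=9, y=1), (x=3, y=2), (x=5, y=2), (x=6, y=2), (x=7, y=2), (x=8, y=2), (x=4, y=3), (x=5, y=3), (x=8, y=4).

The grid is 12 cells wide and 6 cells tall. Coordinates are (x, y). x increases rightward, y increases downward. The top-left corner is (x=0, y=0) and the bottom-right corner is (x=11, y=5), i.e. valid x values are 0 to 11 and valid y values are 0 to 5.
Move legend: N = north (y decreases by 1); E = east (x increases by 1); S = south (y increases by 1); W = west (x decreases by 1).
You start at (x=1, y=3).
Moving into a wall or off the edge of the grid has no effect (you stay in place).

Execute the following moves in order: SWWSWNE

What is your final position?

Answer: Final position: (x=1, y=4)

Derivation:
Start: (x=1, y=3)
  S (south): (x=1, y=3) -> (x=1, y=4)
  W (west): (x=1, y=4) -> (x=0, y=4)
  W (west): blocked, stay at (x=0, y=4)
  S (south): (x=0, y=4) -> (x=0, y=5)
  W (west): blocked, stay at (x=0, y=5)
  N (north): (x=0, y=5) -> (x=0, y=4)
  E (east): (x=0, y=4) -> (x=1, y=4)
Final: (x=1, y=4)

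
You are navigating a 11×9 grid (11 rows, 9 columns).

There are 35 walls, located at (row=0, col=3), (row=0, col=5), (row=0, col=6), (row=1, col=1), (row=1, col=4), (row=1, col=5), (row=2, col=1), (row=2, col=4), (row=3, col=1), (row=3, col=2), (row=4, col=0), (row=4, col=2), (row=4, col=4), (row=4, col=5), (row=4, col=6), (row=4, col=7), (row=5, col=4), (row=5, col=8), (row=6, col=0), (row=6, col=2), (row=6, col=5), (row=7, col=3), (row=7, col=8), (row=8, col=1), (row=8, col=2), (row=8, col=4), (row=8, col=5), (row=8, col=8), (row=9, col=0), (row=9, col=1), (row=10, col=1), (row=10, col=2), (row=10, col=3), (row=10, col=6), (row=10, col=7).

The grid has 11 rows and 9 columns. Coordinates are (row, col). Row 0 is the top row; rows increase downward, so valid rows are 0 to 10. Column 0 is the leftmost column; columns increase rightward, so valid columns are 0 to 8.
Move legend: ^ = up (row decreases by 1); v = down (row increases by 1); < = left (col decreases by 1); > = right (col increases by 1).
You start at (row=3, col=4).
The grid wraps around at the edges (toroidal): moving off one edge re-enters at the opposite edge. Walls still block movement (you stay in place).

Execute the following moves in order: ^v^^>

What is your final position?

Start: (row=3, col=4)
  ^ (up): blocked, stay at (row=3, col=4)
  v (down): blocked, stay at (row=3, col=4)
  ^ (up): blocked, stay at (row=3, col=4)
  ^ (up): blocked, stay at (row=3, col=4)
  > (right): (row=3, col=4) -> (row=3, col=5)
Final: (row=3, col=5)

Answer: Final position: (row=3, col=5)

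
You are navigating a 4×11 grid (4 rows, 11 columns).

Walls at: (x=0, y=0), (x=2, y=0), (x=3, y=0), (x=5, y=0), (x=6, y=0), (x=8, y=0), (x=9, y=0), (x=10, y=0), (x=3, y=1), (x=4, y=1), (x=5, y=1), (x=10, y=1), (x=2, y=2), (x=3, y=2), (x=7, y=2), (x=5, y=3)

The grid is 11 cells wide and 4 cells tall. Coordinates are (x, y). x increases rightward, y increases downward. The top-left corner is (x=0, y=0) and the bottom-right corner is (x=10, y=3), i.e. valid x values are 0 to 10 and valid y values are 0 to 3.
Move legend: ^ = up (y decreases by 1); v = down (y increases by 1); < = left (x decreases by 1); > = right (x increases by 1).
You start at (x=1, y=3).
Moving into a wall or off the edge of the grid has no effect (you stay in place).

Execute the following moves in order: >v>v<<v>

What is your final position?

Start: (x=1, y=3)
  > (right): (x=1, y=3) -> (x=2, y=3)
  v (down): blocked, stay at (x=2, y=3)
  > (right): (x=2, y=3) -> (x=3, y=3)
  v (down): blocked, stay at (x=3, y=3)
  < (left): (x=3, y=3) -> (x=2, y=3)
  < (left): (x=2, y=3) -> (x=1, y=3)
  v (down): blocked, stay at (x=1, y=3)
  > (right): (x=1, y=3) -> (x=2, y=3)
Final: (x=2, y=3)

Answer: Final position: (x=2, y=3)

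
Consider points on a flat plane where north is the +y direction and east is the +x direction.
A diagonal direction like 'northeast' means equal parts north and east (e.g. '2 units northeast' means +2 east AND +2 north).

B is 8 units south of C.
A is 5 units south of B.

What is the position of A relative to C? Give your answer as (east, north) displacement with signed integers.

Answer: A is at (east=0, north=-13) relative to C.

Derivation:
Place C at the origin (east=0, north=0).
  B is 8 units south of C: delta (east=+0, north=-8); B at (east=0, north=-8).
  A is 5 units south of B: delta (east=+0, north=-5); A at (east=0, north=-13).
Therefore A relative to C: (east=0, north=-13).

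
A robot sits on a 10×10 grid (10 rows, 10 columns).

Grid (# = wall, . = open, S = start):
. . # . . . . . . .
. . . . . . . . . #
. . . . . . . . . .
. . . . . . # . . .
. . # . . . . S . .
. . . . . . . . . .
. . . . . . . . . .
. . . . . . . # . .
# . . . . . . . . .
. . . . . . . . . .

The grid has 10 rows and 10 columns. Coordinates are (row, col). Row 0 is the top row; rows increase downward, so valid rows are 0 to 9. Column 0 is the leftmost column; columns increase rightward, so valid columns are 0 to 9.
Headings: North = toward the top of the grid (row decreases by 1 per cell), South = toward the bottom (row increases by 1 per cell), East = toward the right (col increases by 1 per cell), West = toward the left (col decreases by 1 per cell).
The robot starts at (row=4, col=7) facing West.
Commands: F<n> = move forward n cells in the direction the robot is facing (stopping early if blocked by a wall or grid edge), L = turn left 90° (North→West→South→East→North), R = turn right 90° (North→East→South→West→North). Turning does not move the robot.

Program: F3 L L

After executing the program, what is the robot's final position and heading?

Answer: Final position: (row=4, col=4), facing East

Derivation:
Start: (row=4, col=7), facing West
  F3: move forward 3, now at (row=4, col=4)
  L: turn left, now facing South
  L: turn left, now facing East
Final: (row=4, col=4), facing East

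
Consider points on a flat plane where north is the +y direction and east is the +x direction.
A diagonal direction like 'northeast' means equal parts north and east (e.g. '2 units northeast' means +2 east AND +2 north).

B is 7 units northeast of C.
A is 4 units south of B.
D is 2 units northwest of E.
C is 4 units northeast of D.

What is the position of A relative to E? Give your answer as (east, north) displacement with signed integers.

Answer: A is at (east=9, north=9) relative to E.

Derivation:
Place E at the origin (east=0, north=0).
  D is 2 units northwest of E: delta (east=-2, north=+2); D at (east=-2, north=2).
  C is 4 units northeast of D: delta (east=+4, north=+4); C at (east=2, north=6).
  B is 7 units northeast of C: delta (east=+7, north=+7); B at (east=9, north=13).
  A is 4 units south of B: delta (east=+0, north=-4); A at (east=9, north=9).
Therefore A relative to E: (east=9, north=9).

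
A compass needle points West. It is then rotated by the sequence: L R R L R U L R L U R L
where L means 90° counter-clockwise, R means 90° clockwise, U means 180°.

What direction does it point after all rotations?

Answer: Final heading: West

Derivation:
Start: West
  L (left (90° counter-clockwise)) -> South
  R (right (90° clockwise)) -> West
  R (right (90° clockwise)) -> North
  L (left (90° counter-clockwise)) -> West
  R (right (90° clockwise)) -> North
  U (U-turn (180°)) -> South
  L (left (90° counter-clockwise)) -> East
  R (right (90° clockwise)) -> South
  L (left (90° counter-clockwise)) -> East
  U (U-turn (180°)) -> West
  R (right (90° clockwise)) -> North
  L (left (90° counter-clockwise)) -> West
Final: West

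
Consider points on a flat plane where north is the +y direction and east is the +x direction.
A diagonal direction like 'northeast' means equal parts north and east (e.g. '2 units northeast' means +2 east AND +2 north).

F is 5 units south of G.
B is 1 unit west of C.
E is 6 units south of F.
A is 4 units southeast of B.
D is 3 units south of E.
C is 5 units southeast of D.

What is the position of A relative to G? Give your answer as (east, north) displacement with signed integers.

Answer: A is at (east=8, north=-23) relative to G.

Derivation:
Place G at the origin (east=0, north=0).
  F is 5 units south of G: delta (east=+0, north=-5); F at (east=0, north=-5).
  E is 6 units south of F: delta (east=+0, north=-6); E at (east=0, north=-11).
  D is 3 units south of E: delta (east=+0, north=-3); D at (east=0, north=-14).
  C is 5 units southeast of D: delta (east=+5, north=-5); C at (east=5, north=-19).
  B is 1 unit west of C: delta (east=-1, north=+0); B at (east=4, north=-19).
  A is 4 units southeast of B: delta (east=+4, north=-4); A at (east=8, north=-23).
Therefore A relative to G: (east=8, north=-23).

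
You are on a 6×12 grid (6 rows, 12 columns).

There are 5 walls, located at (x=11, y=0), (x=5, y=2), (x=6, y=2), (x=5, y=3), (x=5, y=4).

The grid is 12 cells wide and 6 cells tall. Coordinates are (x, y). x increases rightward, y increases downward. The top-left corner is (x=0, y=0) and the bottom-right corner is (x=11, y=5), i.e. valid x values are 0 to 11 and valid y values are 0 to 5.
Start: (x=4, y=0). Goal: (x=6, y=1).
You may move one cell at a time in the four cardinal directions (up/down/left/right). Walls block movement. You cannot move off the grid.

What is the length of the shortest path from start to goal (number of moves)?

BFS from (x=4, y=0) until reaching (x=6, y=1):
  Distance 0: (x=4, y=0)
  Distance 1: (x=3, y=0), (x=5, y=0), (x=4, y=1)
  Distance 2: (x=2, y=0), (x=6, y=0), (x=3, y=1), (x=5, y=1), (x=4, y=2)
  Distance 3: (x=1, y=0), (x=7, y=0), (x=2, y=1), (x=6, y=1), (x=3, y=2), (x=4, y=3)  <- goal reached here
One shortest path (3 moves): (x=4, y=0) -> (x=5, y=0) -> (x=6, y=0) -> (x=6, y=1)

Answer: Shortest path length: 3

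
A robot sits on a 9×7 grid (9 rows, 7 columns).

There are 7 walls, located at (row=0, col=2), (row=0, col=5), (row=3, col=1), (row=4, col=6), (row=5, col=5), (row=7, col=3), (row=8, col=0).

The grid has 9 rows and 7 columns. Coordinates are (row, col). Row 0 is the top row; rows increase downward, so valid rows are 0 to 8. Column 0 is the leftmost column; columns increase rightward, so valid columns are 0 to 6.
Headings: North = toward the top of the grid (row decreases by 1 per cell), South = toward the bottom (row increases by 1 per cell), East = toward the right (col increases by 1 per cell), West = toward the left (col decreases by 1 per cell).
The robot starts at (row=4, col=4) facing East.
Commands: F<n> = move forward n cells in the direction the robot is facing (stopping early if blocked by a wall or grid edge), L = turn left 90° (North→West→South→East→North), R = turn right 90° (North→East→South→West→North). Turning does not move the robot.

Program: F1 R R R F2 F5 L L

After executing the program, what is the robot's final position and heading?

Start: (row=4, col=4), facing East
  F1: move forward 1, now at (row=4, col=5)
  R: turn right, now facing South
  R: turn right, now facing West
  R: turn right, now facing North
  F2: move forward 2, now at (row=2, col=5)
  F5: move forward 1/5 (blocked), now at (row=1, col=5)
  L: turn left, now facing West
  L: turn left, now facing South
Final: (row=1, col=5), facing South

Answer: Final position: (row=1, col=5), facing South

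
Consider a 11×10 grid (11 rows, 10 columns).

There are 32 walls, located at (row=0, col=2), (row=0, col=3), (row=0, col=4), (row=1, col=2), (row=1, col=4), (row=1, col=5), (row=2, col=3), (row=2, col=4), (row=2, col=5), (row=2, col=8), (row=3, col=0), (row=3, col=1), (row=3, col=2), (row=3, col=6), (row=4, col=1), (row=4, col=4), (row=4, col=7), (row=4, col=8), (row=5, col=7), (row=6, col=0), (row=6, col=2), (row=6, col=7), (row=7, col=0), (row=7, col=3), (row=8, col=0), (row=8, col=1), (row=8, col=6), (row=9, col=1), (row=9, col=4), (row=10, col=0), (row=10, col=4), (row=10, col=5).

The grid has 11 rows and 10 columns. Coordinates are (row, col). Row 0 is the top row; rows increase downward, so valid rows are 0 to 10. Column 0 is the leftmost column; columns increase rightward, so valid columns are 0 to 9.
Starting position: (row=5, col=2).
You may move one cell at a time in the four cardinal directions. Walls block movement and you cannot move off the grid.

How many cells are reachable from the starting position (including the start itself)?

BFS flood-fill from (row=5, col=2):
  Distance 0: (row=5, col=2)
  Distance 1: (row=4, col=2), (row=5, col=1), (row=5, col=3)
  Distance 2: (row=4, col=3), (row=5, col=0), (row=5, col=4), (row=6, col=1), (row=6, col=3)
  Distance 3: (row=3, col=3), (row=4, col=0), (row=5, col=5), (row=6, col=4), (row=7, col=1)
  Distance 4: (row=3, col=4), (row=4, col=5), (row=5, col=6), (row=6, col=5), (row=7, col=2), (row=7, col=4)
  Distance 5: (row=3, col=5), (row=4, col=6), (row=6, col=6), (row=7, col=5), (row=8, col=2), (row=8, col=4)
  Distance 6: (row=7, col=6), (row=8, col=3), (row=8, col=5), (row=9, col=2)
  Distance 7: (row=7, col=7), (row=9, col=3), (row=9, col=5), (row=10, col=2)
  Distance 8: (row=7, col=8), (row=8, col=7), (row=9, col=6), (row=10, col=1), (row=10, col=3)
  Distance 9: (row=6, col=8), (row=7, col=9), (row=8, col=8), (row=9, col=7), (row=10, col=6)
  Distance 10: (row=5, col=8), (row=6, col=9), (row=8, col=9), (row=9, col=8), (row=10, col=7)
  Distance 11: (row=5, col=9), (row=9, col=9), (row=10, col=8)
  Distance 12: (row=4, col=9), (row=10, col=9)
  Distance 13: (row=3, col=9)
  Distance 14: (row=2, col=9), (row=3, col=8)
  Distance 15: (row=1, col=9), (row=3, col=7)
  Distance 16: (row=0, col=9), (row=1, col=8), (row=2, col=7)
  Distance 17: (row=0, col=8), (row=1, col=7), (row=2, col=6)
  Distance 18: (row=0, col=7), (row=1, col=6)
  Distance 19: (row=0, col=6)
  Distance 20: (row=0, col=5)
Total reachable: 69 (grid has 78 open cells total)

Answer: Reachable cells: 69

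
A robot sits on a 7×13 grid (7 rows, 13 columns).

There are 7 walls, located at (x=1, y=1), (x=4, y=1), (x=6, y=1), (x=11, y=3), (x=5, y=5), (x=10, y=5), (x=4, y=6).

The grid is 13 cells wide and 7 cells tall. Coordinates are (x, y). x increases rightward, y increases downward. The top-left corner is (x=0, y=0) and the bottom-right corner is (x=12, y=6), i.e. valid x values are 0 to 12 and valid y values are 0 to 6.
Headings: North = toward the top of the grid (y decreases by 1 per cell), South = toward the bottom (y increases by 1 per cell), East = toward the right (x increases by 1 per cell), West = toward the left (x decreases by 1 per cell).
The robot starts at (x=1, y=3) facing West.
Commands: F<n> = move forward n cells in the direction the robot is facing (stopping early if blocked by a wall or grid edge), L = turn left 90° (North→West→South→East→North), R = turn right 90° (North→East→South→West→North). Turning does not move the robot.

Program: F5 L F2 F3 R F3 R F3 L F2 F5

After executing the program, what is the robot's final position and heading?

Start: (x=1, y=3), facing West
  F5: move forward 1/5 (blocked), now at (x=0, y=3)
  L: turn left, now facing South
  F2: move forward 2, now at (x=0, y=5)
  F3: move forward 1/3 (blocked), now at (x=0, y=6)
  R: turn right, now facing West
  F3: move forward 0/3 (blocked), now at (x=0, y=6)
  R: turn right, now facing North
  F3: move forward 3, now at (x=0, y=3)
  L: turn left, now facing West
  F2: move forward 0/2 (blocked), now at (x=0, y=3)
  F5: move forward 0/5 (blocked), now at (x=0, y=3)
Final: (x=0, y=3), facing West

Answer: Final position: (x=0, y=3), facing West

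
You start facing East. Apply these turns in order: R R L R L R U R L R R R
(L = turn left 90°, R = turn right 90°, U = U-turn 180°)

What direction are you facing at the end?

Start: East
  R (right (90° clockwise)) -> South
  R (right (90° clockwise)) -> West
  L (left (90° counter-clockwise)) -> South
  R (right (90° clockwise)) -> West
  L (left (90° counter-clockwise)) -> South
  R (right (90° clockwise)) -> West
  U (U-turn (180°)) -> East
  R (right (90° clockwise)) -> South
  L (left (90° counter-clockwise)) -> East
  R (right (90° clockwise)) -> South
  R (right (90° clockwise)) -> West
  R (right (90° clockwise)) -> North
Final: North

Answer: Final heading: North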